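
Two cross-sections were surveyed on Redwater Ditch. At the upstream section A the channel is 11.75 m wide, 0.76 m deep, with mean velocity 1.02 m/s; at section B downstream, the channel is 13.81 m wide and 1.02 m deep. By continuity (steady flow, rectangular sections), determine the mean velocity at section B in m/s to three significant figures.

Q = A₁V₁ = (11.75×0.76) × 1.02 = 9.109 m³/s
A₂ = 13.81 × 1.02 = 14.09 m²
V₂ = Q/A₂ = 9.109/14.09 = 0.6466 m/s

0.647 m/s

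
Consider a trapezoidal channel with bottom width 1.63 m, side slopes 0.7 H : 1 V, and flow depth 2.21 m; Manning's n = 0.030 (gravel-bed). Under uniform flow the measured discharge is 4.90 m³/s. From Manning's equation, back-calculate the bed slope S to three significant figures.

A = (b + z·y)·y = (1.63 + 0.7×2.21)×2.21 = 7.021 m²
P = b + 2y√(1+z²) = 1.63 + 2×2.21×√(1+0.7²) = 7.025 m
R = A/P = 7.021/7.025 = 0.9994 m
S = (Q·n / (1·A·R^(2/3)))² = (4.90×0.030 / (1×7.021×0.9996))² = 0.0004387

0.000439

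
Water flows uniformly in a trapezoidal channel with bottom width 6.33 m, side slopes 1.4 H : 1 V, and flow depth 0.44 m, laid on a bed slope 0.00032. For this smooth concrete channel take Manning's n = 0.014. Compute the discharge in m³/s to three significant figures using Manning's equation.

2.08 m³/s

A = (b + z·y)·y = (6.33 + 1.4×0.44)×0.44 = 3.056 m²
P = b + 2y√(1+z²) = 6.33 + 2×0.44×√(1+1.4²) = 7.844 m
R = A/P = 3.056/7.844 = 0.3896 m
Q = (1/n)·A·R^(2/3)·S^(1/2) = (1/0.014) × 3.056 × 0.3896^(2/3) × 0.00032^(1/2) = 2.083 m³/s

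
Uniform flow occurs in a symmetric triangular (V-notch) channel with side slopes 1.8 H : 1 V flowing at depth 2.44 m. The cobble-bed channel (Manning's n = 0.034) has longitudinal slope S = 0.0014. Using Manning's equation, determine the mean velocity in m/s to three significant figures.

A = z·y² = 1.8×2.44² = 10.72 m²
P = 2y√(1+z²) = 2×2.44×√(1+1.8²) = 10.05 m
R = A/P = 10.72/10.05 = 1.066 m
Q = (1/n)·A·R^(2/3)·S^(1/2) = (1/0.034) × 10.72 × 1.066^(2/3) × 0.0014^(1/2) = 12.31 m³/s
V = Q/A = 12.31/10.72 = 1.149 m/s

1.15 m/s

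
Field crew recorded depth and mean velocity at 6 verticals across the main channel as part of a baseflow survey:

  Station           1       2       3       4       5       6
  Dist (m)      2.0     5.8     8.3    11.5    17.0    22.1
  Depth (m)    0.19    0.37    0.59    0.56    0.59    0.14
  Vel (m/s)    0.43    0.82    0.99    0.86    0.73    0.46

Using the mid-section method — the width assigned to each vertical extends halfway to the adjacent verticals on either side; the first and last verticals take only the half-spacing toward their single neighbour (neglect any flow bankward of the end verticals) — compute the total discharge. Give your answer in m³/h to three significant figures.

w_1 = (5.8 − 2.0)/2 = 1.9 m; q_1 = 0.43 × 0.19 × 1.9 = 0.1552 m³/s
w_2 = (8.3 − 2.0)/2 = 3.15 m; q_2 = 0.82 × 0.37 × 3.15 = 0.9557 m³/s
w_3 = (11.5 − 5.8)/2 = 2.85 m; q_3 = 0.99 × 0.59 × 2.85 = 1.665 m³/s
w_4 = (17.0 − 8.3)/2 = 4.35 m; q_4 = 0.86 × 0.56 × 4.35 = 2.095 m³/s
w_5 = (22.1 − 11.5)/2 = 5.3 m; q_5 = 0.73 × 0.59 × 5.3 = 2.283 m³/s
w_6 = (22.1 − 17.0)/2 = 2.55 m; q_6 = 0.46 × 0.14 × 2.55 = 0.1642 m³/s
Q = Σ qᵢ = 7.318 m³/s
= 7.318 × 3600 = 26340 m³/h

26300 m³/h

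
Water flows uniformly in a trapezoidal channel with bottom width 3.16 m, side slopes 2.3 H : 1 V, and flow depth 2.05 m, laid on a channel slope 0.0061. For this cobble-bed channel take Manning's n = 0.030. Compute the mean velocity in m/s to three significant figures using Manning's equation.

2.94 m/s

A = (b + z·y)·y = (3.16 + 2.3×2.05)×2.05 = 16.14 m²
P = b + 2y√(1+z²) = 3.16 + 2×2.05×√(1+2.3²) = 13.44 m
R = A/P = 16.14/13.44 = 1.201 m
Q = (1/n)·A·R^(2/3)·S^(1/2) = (1/0.030) × 16.14 × 1.201^(2/3) × 0.0061^(1/2) = 47.49 m³/s
V = Q/A = 47.49/16.14 = 2.941 m/s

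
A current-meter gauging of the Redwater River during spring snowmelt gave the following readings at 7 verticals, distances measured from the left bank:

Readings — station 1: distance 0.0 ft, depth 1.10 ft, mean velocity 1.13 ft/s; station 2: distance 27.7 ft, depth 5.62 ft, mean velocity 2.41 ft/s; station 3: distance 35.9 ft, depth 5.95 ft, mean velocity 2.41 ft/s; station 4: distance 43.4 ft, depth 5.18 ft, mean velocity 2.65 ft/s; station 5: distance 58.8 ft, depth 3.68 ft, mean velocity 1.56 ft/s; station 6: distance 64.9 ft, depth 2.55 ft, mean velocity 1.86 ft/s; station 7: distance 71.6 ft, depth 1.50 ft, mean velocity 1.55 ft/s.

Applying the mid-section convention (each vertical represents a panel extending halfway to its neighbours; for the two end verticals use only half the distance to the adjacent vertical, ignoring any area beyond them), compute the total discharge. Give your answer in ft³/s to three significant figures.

630 ft³/s

w_1 = (27.7 − 0.0)/2 = 13.85 ft; q_1 = 1.13 × 1.10 × 13.85 = 17.22 ft³/s
w_2 = (35.9 − 0.0)/2 = 17.95 ft; q_2 = 2.41 × 5.62 × 17.95 = 243.1 ft³/s
w_3 = (43.4 − 27.7)/2 = 7.85 ft; q_3 = 2.41 × 5.95 × 7.85 = 112.6 ft³/s
w_4 = (58.8 − 35.9)/2 = 11.45 ft; q_4 = 2.65 × 5.18 × 11.45 = 157.2 ft³/s
w_5 = (64.9 − 43.4)/2 = 10.75 ft; q_5 = 1.56 × 3.68 × 10.75 = 61.71 ft³/s
w_6 = (71.6 − 58.8)/2 = 6.4 ft; q_6 = 1.86 × 2.55 × 6.4 = 30.36 ft³/s
w_7 = (71.6 − 64.9)/2 = 3.35 ft; q_7 = 1.55 × 1.50 × 3.35 = 7.789 ft³/s
Q = Σ qᵢ = 629.9 ft³/s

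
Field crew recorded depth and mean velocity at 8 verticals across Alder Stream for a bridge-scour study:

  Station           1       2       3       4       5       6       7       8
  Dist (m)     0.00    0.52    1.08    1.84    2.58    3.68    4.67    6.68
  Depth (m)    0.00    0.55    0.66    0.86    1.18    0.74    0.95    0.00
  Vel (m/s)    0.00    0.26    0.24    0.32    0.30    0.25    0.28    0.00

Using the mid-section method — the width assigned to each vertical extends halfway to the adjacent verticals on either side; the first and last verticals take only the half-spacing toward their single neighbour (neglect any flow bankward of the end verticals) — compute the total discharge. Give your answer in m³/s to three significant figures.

w_2 = (1.08 − 0.00)/2 = 0.54 m; q_2 = 0.26 × 0.55 × 0.54 = 0.07722 m³/s
w_3 = (1.84 − 0.52)/2 = 0.66 m; q_3 = 0.24 × 0.66 × 0.66 = 0.1045 m³/s
w_4 = (2.58 − 1.08)/2 = 0.75 m; q_4 = 0.32 × 0.86 × 0.75 = 0.2064 m³/s
w_5 = (3.68 − 1.84)/2 = 0.92 m; q_5 = 0.30 × 1.18 × 0.92 = 0.3257 m³/s
w_6 = (4.67 − 2.58)/2 = 1.045 m; q_6 = 0.25 × 0.74 × 1.045 = 0.1933 m³/s
w_7 = (6.68 − 3.68)/2 = 1.5 m; q_7 = 0.28 × 0.95 × 1.5 = 0.3990 m³/s
Stations 1, 8 contribute zero (depth or velocity is 0).
Q = Σ qᵢ = 1.306 m³/s

1.31 m³/s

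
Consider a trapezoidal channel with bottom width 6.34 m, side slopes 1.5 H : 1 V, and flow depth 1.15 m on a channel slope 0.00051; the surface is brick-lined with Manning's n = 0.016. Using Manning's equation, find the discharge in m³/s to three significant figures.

A = (b + z·y)·y = (6.34 + 1.5×1.15)×1.15 = 9.275 m²
P = b + 2y√(1+z²) = 6.34 + 2×1.15×√(1+1.5²) = 10.49 m
R = A/P = 9.275/10.49 = 0.8845 m
Q = (1/n)·A·R^(2/3)·S^(1/2) = (1/0.016) × 9.275 × 0.8845^(2/3) × 0.00051^(1/2) = 12.06 m³/s

12.1 m³/s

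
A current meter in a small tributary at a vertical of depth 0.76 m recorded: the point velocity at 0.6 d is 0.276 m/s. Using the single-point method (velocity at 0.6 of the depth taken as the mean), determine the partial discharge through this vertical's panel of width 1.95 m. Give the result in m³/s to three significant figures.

0.409 m³/s

v̄ = v₀.₆ = 0.276 m/s
q = v̄ × d × w = 0.2760 × 0.76 × 1.95 = 0.4090 m³/s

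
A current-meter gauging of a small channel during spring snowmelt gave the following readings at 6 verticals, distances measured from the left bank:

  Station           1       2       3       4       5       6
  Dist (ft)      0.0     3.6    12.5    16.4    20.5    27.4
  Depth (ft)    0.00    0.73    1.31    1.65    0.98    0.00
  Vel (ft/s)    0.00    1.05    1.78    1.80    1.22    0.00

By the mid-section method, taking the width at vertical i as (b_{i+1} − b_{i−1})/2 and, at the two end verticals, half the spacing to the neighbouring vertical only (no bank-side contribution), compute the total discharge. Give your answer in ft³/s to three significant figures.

38.2 ft³/s

w_2 = (12.5 − 0.0)/2 = 6.25 ft; q_2 = 1.05 × 0.73 × 6.25 = 4.791 ft³/s
w_3 = (16.4 − 3.6)/2 = 6.4 ft; q_3 = 1.78 × 1.31 × 6.4 = 14.92 ft³/s
w_4 = (20.5 − 12.5)/2 = 4 ft; q_4 = 1.80 × 1.65 × 4 = 11.88 ft³/s
w_5 = (27.4 − 16.4)/2 = 5.5 ft; q_5 = 1.22 × 0.98 × 5.5 = 6.576 ft³/s
Stations 1, 6 contribute zero (depth or velocity is 0).
Q = Σ qᵢ = 38.17 ft³/s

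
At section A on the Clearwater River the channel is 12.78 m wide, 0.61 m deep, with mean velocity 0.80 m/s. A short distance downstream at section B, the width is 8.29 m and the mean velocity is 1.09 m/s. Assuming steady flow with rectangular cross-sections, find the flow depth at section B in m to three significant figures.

Q = A₁V₁ = (12.78×0.61) × 0.80 = 6.237 m³/s
d₂ = Q/(b₂ V₂) = 6.237/(8.29×1.09) = 0.6902 m

0.690 m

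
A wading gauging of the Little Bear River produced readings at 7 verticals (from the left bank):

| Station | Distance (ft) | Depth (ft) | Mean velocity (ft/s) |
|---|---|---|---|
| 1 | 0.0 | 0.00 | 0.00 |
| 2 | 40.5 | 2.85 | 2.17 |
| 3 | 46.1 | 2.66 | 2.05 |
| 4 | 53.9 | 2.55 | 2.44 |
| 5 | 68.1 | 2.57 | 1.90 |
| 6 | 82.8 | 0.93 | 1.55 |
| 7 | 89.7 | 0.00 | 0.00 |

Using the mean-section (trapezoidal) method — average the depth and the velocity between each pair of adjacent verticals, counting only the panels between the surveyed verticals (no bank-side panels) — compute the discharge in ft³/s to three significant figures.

Panel 1-2: Δb = 40.5 ft, d̄ = (0.00+2.85)/2 = 1.425, v̄ = (0.00+2.17)/2 = 1.085 → q = 40.5×1.425×1.085 = 62.62 ft³/s
Panel 2-3: Δb = 5.6 ft, d̄ = (2.85+2.66)/2 = 2.755, v̄ = (2.17+2.05)/2 = 2.11 → q = 5.6×2.755×2.11 = 32.55 ft³/s
Panel 3-4: Δb = 7.8 ft, d̄ = (2.66+2.55)/2 = 2.605, v̄ = (2.05+2.44)/2 = 2.245 → q = 7.8×2.605×2.245 = 45.62 ft³/s
Panel 4-5: Δb = 14.2 ft, d̄ = (2.55+2.57)/2 = 2.56, v̄ = (2.44+1.90)/2 = 2.17 → q = 14.2×2.56×2.17 = 78.88 ft³/s
Panel 5-6: Δb = 14.7 ft, d̄ = (2.57+0.93)/2 = 1.75, v̄ = (1.90+1.55)/2 = 1.725 → q = 14.7×1.75×1.725 = 44.38 ft³/s
Panel 6-7: Δb = 6.9 ft, d̄ = (0.93+0.00)/2 = 0.465, v̄ = (1.55+0.00)/2 = 0.775 → q = 6.9×0.465×0.775 = 2.487 ft³/s
Q = Σ q = 266.5 ft³/s

267 ft³/s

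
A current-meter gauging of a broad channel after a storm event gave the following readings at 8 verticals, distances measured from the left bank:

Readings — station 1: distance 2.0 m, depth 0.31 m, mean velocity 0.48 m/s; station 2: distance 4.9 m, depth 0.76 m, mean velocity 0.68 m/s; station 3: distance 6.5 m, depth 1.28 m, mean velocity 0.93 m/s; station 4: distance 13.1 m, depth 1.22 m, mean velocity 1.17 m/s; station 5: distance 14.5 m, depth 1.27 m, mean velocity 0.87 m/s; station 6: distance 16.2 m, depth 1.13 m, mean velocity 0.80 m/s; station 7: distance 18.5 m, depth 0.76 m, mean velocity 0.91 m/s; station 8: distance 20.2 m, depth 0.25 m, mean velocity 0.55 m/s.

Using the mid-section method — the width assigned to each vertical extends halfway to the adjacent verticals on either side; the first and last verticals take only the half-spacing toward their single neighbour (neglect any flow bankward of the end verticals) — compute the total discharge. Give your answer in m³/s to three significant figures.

w_1 = (4.9 − 2.0)/2 = 1.45 m; q_1 = 0.48 × 0.31 × 1.45 = 0.2158 m³/s
w_2 = (6.5 − 2.0)/2 = 2.25 m; q_2 = 0.68 × 0.76 × 2.25 = 1.163 m³/s
w_3 = (13.1 − 4.9)/2 = 4.1 m; q_3 = 0.93 × 1.28 × 4.1 = 4.881 m³/s
w_4 = (14.5 − 6.5)/2 = 4 m; q_4 = 1.17 × 1.22 × 4 = 5.710 m³/s
w_5 = (16.2 − 13.1)/2 = 1.55 m; q_5 = 0.87 × 1.27 × 1.55 = 1.713 m³/s
w_6 = (18.5 − 14.5)/2 = 2 m; q_6 = 0.80 × 1.13 × 2 = 1.808 m³/s
w_7 = (20.2 − 16.2)/2 = 2 m; q_7 = 0.91 × 0.76 × 2 = 1.383 m³/s
w_8 = (20.2 − 18.5)/2 = 0.85 m; q_8 = 0.55 × 0.25 × 0.85 = 0.1169 m³/s
Q = Σ qᵢ = 16.99 m³/s

17.0 m³/s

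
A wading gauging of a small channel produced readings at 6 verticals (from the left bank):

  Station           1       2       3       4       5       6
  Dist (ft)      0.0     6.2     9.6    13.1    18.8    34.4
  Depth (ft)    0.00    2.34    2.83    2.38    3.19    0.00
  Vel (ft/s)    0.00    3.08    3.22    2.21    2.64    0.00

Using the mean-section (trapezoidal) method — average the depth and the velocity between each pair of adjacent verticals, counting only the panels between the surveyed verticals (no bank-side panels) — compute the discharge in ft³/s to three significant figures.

Panel 1-2: Δb = 6.2 ft, d̄ = (0.00+2.34)/2 = 1.17, v̄ = (0.00+3.08)/2 = 1.54 → q = 6.2×1.17×1.54 = 11.17 ft³/s
Panel 2-3: Δb = 3.4 ft, d̄ = (2.34+2.83)/2 = 2.585, v̄ = (3.08+3.22)/2 = 3.15 → q = 3.4×2.585×3.15 = 27.69 ft³/s
Panel 3-4: Δb = 3.5 ft, d̄ = (2.83+2.38)/2 = 2.605, v̄ = (3.22+2.21)/2 = 2.715 → q = 3.5×2.605×2.715 = 24.75 ft³/s
Panel 4-5: Δb = 5.7 ft, d̄ = (2.38+3.19)/2 = 2.785, v̄ = (2.21+2.64)/2 = 2.425 → q = 5.7×2.785×2.425 = 38.50 ft³/s
Panel 5-6: Δb = 15.6 ft, d̄ = (3.19+0.00)/2 = 1.595, v̄ = (2.64+0.00)/2 = 1.32 → q = 15.6×1.595×1.32 = 32.84 ft³/s
Q = Σ q = 135.0 ft³/s

135 ft³/s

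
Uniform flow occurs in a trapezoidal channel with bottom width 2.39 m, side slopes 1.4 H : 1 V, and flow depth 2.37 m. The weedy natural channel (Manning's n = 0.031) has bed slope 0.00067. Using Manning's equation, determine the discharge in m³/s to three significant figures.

13.3 m³/s

A = (b + z·y)·y = (2.39 + 1.4×2.37)×2.37 = 13.53 m²
P = b + 2y√(1+z²) = 2.39 + 2×2.37×√(1+1.4²) = 10.55 m
R = A/P = 13.53/10.55 = 1.283 m
Q = (1/n)·A·R^(2/3)·S^(1/2) = (1/0.031) × 13.53 × 1.283^(2/3) × 0.00067^(1/2) = 13.34 m³/s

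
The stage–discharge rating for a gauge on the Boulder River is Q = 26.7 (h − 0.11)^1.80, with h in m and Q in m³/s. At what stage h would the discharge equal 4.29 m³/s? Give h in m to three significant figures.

0.472 m

h − h₀ = (Q/C)^(1/b) = (4.29/26.7)^(1/1.80) = 0.3621 m
h = 0.11 + 0.3621 = 0.4721 m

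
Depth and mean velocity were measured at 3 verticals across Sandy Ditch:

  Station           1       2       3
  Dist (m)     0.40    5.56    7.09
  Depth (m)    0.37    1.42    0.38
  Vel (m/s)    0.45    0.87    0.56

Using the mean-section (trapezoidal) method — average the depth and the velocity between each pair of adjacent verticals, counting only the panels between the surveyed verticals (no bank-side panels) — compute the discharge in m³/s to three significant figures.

4.03 m³/s

Panel 1-2: Δb = 5.16 m, d̄ = (0.37+1.42)/2 = 0.895, v̄ = (0.45+0.87)/2 = 0.66 → q = 5.16×0.895×0.66 = 3.048 m³/s
Panel 2-3: Δb = 1.53 m, d̄ = (1.42+0.38)/2 = 0.9, v̄ = (0.87+0.56)/2 = 0.715 → q = 1.53×0.9×0.715 = 0.9846 m³/s
Q = Σ q = 4.033 m³/s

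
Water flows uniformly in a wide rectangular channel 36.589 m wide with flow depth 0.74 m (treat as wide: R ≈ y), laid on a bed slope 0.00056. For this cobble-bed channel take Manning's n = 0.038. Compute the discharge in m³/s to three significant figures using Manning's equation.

A = b·y = 36.589 × 0.74 = 27.08 m²
Wide channel: R ≈ y = 0.74 m
Q = (1/n)·A·R^(2/3)·S^(1/2) = (1/0.038) × 27.08 × 0.7400^(2/3) × 0.00056^(1/2) = 13.79 m³/s

13.8 m³/s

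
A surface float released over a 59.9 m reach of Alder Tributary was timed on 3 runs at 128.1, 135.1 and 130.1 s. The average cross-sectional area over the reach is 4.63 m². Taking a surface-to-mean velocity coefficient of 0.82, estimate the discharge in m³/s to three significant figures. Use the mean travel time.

1.73 m³/s

t̄ = (128.1 + 135.1 + 130.1) / 3 = 131.1 s
v_surface = L / t̄ = 59.9 / 131.1 = 0.4569 m/s
v_mean = 0.82 × 0.4569 = 0.3747 m/s
Q = A × v_mean = 4.63 × 0.3747 = 1.735 m³/s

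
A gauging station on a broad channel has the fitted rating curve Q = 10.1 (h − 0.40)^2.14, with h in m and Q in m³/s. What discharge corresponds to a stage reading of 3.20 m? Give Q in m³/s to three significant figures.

Q = 10.1 × (3.20 − 0.40)^2.14 = 10.1 × 2.8^2.14 = 91.46 m³/s

91.5 m³/s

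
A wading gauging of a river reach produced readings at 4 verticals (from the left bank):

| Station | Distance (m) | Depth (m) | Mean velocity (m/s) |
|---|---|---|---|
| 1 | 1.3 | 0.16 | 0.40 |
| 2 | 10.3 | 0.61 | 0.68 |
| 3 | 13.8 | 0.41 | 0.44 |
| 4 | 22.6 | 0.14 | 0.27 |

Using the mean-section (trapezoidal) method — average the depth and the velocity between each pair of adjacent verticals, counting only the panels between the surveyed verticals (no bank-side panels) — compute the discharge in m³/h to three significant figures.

Panel 1-2: Δb = 9 m, d̄ = (0.16+0.61)/2 = 0.385, v̄ = (0.40+0.68)/2 = 0.54 → q = 9×0.385×0.54 = 1.871 m³/s
Panel 2-3: Δb = 3.5 m, d̄ = (0.61+0.41)/2 = 0.51, v̄ = (0.68+0.44)/2 = 0.56 → q = 3.5×0.51×0.56 = 0.9996 m³/s
Panel 3-4: Δb = 8.8 m, d̄ = (0.41+0.14)/2 = 0.275, v̄ = (0.44+0.27)/2 = 0.355 → q = 8.8×0.275×0.355 = 0.8591 m³/s
Q = Σ q = 3.730 m³/s
= 3.730 × 3600 = 13430 m³/h

13400 m³/h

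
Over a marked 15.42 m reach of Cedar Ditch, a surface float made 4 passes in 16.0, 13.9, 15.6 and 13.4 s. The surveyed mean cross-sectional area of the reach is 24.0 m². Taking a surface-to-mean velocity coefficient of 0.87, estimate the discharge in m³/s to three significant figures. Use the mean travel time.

21.9 m³/s

t̄ = (16.0 + 13.9 + 15.6 + 13.4) / 4 = 14.725 s
v_surface = L / t̄ = 15.42 / 14.725 = 1.047 m/s
v_mean = 0.87 × 1.047 = 0.9111 m/s
Q = A × v_mean = 24.0 × 0.9111 = 21.87 m³/s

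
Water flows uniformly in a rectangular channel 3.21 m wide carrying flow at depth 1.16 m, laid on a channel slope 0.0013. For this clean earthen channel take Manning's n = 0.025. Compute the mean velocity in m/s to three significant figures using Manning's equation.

A = b·y = 3.21 × 1.16 = 3.724 m²
P = b + 2y = 3.21 + 2×1.16 = 5.530 m
R = A/P = 3.724/5.530 = 0.6733 m
Q = (1/n)·A·R^(2/3)·S^(1/2) = (1/0.025) × 3.724 × 0.6733^(2/3) × 0.0013^(1/2) = 4.126 m³/s
V = Q/A = 4.126/3.724 = 1.108 m/s

1.11 m/s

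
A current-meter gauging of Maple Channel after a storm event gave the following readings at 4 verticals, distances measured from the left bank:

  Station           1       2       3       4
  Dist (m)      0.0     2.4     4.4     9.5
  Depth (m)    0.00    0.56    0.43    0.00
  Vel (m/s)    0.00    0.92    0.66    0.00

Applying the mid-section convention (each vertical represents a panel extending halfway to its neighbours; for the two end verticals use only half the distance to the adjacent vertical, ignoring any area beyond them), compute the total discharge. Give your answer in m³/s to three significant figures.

w_2 = (4.4 − 0.0)/2 = 2.2 m; q_2 = 0.92 × 0.56 × 2.2 = 1.133 m³/s
w_3 = (9.5 − 2.4)/2 = 3.55 m; q_3 = 0.66 × 0.43 × 3.55 = 1.007 m³/s
Stations 1, 4 contribute zero (depth or velocity is 0).
Q = Σ qᵢ = 2.141 m³/s

2.14 m³/s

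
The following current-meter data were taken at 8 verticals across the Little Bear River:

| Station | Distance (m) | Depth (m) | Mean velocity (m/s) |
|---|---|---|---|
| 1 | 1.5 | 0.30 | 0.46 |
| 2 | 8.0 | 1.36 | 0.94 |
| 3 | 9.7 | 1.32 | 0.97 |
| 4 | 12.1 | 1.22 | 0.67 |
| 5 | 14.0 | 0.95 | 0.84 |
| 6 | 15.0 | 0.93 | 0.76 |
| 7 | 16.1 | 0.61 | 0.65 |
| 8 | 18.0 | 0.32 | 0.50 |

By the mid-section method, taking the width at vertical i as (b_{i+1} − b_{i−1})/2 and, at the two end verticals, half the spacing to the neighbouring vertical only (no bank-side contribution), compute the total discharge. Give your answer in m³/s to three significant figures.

12.7 m³/s

w_1 = (8.0 − 1.5)/2 = 3.25 m; q_1 = 0.46 × 0.30 × 3.25 = 0.4485 m³/s
w_2 = (9.7 − 1.5)/2 = 4.1 m; q_2 = 0.94 × 1.36 × 4.1 = 5.241 m³/s
w_3 = (12.1 − 8.0)/2 = 2.05 m; q_3 = 0.97 × 1.32 × 2.05 = 2.625 m³/s
w_4 = (14.0 − 9.7)/2 = 2.15 m; q_4 = 0.67 × 1.22 × 2.15 = 1.757 m³/s
w_5 = (15.0 − 12.1)/2 = 1.45 m; q_5 = 0.84 × 0.95 × 1.45 = 1.157 m³/s
w_6 = (16.1 − 14.0)/2 = 1.05 m; q_6 = 0.76 × 0.93 × 1.05 = 0.7421 m³/s
w_7 = (18.0 − 15.0)/2 = 1.5 m; q_7 = 0.65 × 0.61 × 1.5 = 0.5948 m³/s
w_8 = (18.0 − 16.1)/2 = 0.95 m; q_8 = 0.50 × 0.32 × 0.95 = 0.1520 m³/s
Q = Σ qᵢ = 12.72 m³/s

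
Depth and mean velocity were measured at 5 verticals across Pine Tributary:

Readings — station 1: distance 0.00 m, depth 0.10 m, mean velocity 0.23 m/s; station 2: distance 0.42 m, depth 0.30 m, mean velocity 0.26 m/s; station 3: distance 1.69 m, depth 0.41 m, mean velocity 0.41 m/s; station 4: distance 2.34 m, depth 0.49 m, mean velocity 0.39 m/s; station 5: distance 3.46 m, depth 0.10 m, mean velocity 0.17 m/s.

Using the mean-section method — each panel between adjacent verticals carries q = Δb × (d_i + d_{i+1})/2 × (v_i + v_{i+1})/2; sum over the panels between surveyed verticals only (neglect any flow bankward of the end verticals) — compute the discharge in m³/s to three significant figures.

Panel 1-2: Δb = 0.42 m, d̄ = (0.10+0.30)/2 = 0.2, v̄ = (0.23+0.26)/2 = 0.245 → q = 0.42×0.2×0.245 = 0.02058 m³/s
Panel 2-3: Δb = 1.27 m, d̄ = (0.30+0.41)/2 = 0.355, v̄ = (0.26+0.41)/2 = 0.335 → q = 1.27×0.355×0.335 = 0.1510 m³/s
Panel 3-4: Δb = 0.65 m, d̄ = (0.41+0.49)/2 = 0.45, v̄ = (0.41+0.39)/2 = 0.4 → q = 0.65×0.45×0.4 = 0.1170 m³/s
Panel 4-5: Δb = 1.12 m, d̄ = (0.49+0.10)/2 = 0.295, v̄ = (0.39+0.17)/2 = 0.28 → q = 1.12×0.295×0.28 = 0.09251 m³/s
Q = Σ q = 0.3811 m³/s

0.381 m³/s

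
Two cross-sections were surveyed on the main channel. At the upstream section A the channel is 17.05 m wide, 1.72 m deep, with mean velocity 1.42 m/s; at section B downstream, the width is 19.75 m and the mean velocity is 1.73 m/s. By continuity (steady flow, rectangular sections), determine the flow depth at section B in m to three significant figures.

1.22 m

Q = A₁V₁ = (17.05×1.72) × 1.42 = 41.64 m³/s
d₂ = Q/(b₂ V₂) = 41.64/(19.75×1.73) = 1.219 m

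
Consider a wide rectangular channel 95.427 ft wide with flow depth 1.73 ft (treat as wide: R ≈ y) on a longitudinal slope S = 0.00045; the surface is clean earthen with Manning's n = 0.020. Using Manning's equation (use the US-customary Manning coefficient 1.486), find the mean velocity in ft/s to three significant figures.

2.27 ft/s

A = b·y = 95.427 × 1.73 = 165.1 ft²
Wide channel: R ≈ y = 1.73 ft
Q = (1.486/n)·A·R^(2/3)·S^(1/2) = (1.486/0.020) × 165.1 × 1.730^(2/3) × 0.00045^(1/2) = 375.0 ft³/s
V = Q/A = 375.0/165.1 = 2.271 ft/s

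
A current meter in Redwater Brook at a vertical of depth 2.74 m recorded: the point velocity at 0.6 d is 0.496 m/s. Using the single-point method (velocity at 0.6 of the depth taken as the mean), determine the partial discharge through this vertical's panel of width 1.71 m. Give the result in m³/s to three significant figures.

2.32 m³/s

v̄ = v₀.₆ = 0.496 m/s
q = v̄ × d × w = 0.4960 × 2.74 × 1.71 = 2.324 m³/s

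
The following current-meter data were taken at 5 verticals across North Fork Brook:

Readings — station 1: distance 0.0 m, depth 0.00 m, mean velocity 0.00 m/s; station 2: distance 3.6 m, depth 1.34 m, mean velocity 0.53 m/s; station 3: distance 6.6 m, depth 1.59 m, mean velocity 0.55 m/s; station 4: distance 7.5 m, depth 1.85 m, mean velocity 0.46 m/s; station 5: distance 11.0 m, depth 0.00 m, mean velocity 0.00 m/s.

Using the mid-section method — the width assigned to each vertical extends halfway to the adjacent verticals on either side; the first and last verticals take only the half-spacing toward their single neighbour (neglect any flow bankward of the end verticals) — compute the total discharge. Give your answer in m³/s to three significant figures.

w_2 = (6.6 − 0.0)/2 = 3.3 m; q_2 = 0.53 × 1.34 × 3.3 = 2.344 m³/s
w_3 = (7.5 − 3.6)/2 = 1.95 m; q_3 = 0.55 × 1.59 × 1.95 = 1.705 m³/s
w_4 = (11.0 − 6.6)/2 = 2.2 m; q_4 = 0.46 × 1.85 × 2.2 = 1.872 m³/s
Stations 1, 5 contribute zero (depth or velocity is 0).
Q = Σ qᵢ = 5.921 m³/s

5.92 m³/s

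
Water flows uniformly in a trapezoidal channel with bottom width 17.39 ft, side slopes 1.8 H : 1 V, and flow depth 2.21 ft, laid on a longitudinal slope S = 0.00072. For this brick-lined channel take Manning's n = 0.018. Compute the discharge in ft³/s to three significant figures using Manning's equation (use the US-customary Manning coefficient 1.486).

154 ft³/s

A = (b + z·y)·y = (17.39 + 1.8×2.21)×2.21 = 47.22 ft²
P = b + 2y√(1+z²) = 17.39 + 2×2.21×√(1+1.8²) = 26.49 ft
R = A/P = 47.22/26.49 = 1.783 ft
Q = (1.486/n)·A·R^(2/3)·S^(1/2) = (1.486/0.018) × 47.22 × 1.783^(2/3) × 0.00072^(1/2) = 153.8 ft³/s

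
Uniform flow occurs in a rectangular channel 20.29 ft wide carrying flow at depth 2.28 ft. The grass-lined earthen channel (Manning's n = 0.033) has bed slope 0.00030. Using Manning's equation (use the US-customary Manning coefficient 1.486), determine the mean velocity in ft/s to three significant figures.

1.18 ft/s

A = b·y = 20.29 × 2.28 = 46.26 ft²
P = b + 2y = 20.29 + 2×2.28 = 24.85 ft
R = A/P = 46.26/24.85 = 1.862 ft
Q = (1.486/n)·A·R^(2/3)·S^(1/2) = (1.486/0.033) × 46.26 × 1.862^(2/3) × 0.00030^(1/2) = 54.60 ft³/s
V = Q/A = 54.60/46.26 = 1.180 ft/s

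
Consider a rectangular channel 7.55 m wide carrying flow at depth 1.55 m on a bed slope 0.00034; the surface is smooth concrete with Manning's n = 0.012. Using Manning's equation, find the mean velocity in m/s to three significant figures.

A = b·y = 7.55 × 1.55 = 11.70 m²
P = b + 2y = 7.55 + 2×1.55 = 10.65 m
R = A/P = 11.70/10.65 = 1.099 m
Q = (1/n)·A·R^(2/3)·S^(1/2) = (1/0.012) × 11.70 × 1.099^(2/3) × 0.00034^(1/2) = 19.15 m³/s
V = Q/A = 19.15/11.70 = 1.636 m/s

1.64 m/s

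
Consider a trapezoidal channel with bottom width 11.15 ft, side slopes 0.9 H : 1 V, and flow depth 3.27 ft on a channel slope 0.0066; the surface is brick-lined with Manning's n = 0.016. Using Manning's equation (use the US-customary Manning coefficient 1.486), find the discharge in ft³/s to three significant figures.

608 ft³/s

A = (b + z·y)·y = (11.15 + 0.9×3.27)×3.27 = 46.08 ft²
P = b + 2y√(1+z²) = 11.15 + 2×3.27×√(1+0.9²) = 19.95 ft
R = A/P = 46.08/19.95 = 2.310 ft
Q = (1.486/n)·A·R^(2/3)·S^(1/2) = (1.486/0.016) × 46.08 × 2.310^(2/3) × 0.0066^(1/2) = 607.6 ft³/s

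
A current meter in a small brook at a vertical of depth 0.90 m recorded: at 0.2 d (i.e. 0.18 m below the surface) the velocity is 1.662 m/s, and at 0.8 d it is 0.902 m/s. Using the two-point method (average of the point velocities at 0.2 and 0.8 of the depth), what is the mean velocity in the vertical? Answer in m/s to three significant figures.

v̄ = (1.662 + 0.902) / 2 = 1.282 m/s

1.28 m/s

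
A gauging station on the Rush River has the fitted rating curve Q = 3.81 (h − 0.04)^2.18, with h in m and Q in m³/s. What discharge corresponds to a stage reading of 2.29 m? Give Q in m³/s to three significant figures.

Q = 3.81 × (2.29 − 0.04)^2.18 = 3.81 × 2.25^2.18 = 22.32 m³/s

22.3 m³/s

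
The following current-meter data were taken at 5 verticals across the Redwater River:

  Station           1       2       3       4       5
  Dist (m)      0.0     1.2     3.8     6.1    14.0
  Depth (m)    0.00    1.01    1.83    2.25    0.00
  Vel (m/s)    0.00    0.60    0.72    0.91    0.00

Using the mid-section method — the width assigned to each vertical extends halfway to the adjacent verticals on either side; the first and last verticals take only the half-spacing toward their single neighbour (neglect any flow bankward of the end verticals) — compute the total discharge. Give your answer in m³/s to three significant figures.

14.8 m³/s

w_2 = (3.8 − 0.0)/2 = 1.9 m; q_2 = 0.60 × 1.01 × 1.9 = 1.151 m³/s
w_3 = (6.1 − 1.2)/2 = 2.45 m; q_3 = 0.72 × 1.83 × 2.45 = 3.228 m³/s
w_4 = (14.0 − 3.8)/2 = 5.1 m; q_4 = 0.91 × 2.25 × 5.1 = 10.44 m³/s
Stations 1, 5 contribute zero (depth or velocity is 0).
Q = Σ qᵢ = 14.82 m³/s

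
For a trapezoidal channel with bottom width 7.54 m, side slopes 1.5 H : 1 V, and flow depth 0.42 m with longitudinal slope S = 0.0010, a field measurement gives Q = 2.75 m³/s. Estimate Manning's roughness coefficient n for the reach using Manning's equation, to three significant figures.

A = (b + z·y)·y = (7.54 + 1.5×0.42)×0.42 = 3.431 m²
P = b + 2y√(1+z²) = 7.54 + 2×0.42×√(1+1.5²) = 9.054 m
R = A/P = 3.431/9.054 = 0.3790 m
n = (1/Q)·A·R^(2/3)·S^(1/2) = (1/2.75) × 3.431 × 0.5237 × 0.03162 = 0.02066

0.0207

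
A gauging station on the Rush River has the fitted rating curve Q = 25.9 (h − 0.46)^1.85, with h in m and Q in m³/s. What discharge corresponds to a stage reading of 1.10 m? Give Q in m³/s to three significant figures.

11.3 m³/s

Q = 25.9 × (1.10 − 0.46)^1.85 = 25.9 × 0.64^1.85 = 11.34 m³/s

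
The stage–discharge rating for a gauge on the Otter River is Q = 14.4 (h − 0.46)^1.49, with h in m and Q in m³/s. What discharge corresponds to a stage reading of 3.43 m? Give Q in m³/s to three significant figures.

72.9 m³/s

Q = 14.4 × (3.43 − 0.46)^1.49 = 14.4 × 2.97^1.49 = 72.91 m³/s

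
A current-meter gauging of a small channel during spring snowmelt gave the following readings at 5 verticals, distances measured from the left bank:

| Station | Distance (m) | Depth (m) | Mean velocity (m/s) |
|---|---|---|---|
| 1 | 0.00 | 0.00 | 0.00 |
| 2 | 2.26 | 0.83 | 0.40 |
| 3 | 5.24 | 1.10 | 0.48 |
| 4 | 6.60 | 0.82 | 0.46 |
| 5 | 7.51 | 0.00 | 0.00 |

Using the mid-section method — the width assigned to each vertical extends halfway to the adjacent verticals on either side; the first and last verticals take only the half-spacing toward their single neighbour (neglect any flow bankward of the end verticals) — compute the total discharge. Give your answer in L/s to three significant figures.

w_2 = (5.24 − 0.00)/2 = 2.62 m; q_2 = 0.40 × 0.83 × 2.62 = 0.8698 m³/s
w_3 = (6.60 − 2.26)/2 = 2.17 m; q_3 = 0.48 × 1.10 × 2.17 = 1.146 m³/s
w_4 = (7.51 − 5.24)/2 = 1.135 m; q_4 = 0.46 × 0.82 × 1.135 = 0.4281 m³/s
Stations 1, 5 contribute zero (depth or velocity is 0).
Q = Σ qᵢ = 2.444 m³/s
= 2.444 × 1000 = 2444 L/s

2440 L/s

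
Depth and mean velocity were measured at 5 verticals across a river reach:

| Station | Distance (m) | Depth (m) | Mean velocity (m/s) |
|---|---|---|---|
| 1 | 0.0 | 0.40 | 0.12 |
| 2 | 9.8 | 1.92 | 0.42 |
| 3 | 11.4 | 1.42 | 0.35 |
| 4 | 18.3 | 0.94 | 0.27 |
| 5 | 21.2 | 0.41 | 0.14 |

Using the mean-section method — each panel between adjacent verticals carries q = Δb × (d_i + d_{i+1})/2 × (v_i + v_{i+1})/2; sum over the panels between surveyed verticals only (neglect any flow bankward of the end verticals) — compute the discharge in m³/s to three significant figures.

Panel 1-2: Δb = 9.8 m, d̄ = (0.40+1.92)/2 = 1.16, v̄ = (0.12+0.42)/2 = 0.27 → q = 9.8×1.16×0.27 = 3.069 m³/s
Panel 2-3: Δb = 1.6 m, d̄ = (1.92+1.42)/2 = 1.67, v̄ = (0.42+0.35)/2 = 0.385 → q = 1.6×1.67×0.385 = 1.029 m³/s
Panel 3-4: Δb = 6.9 m, d̄ = (1.42+0.94)/2 = 1.18, v̄ = (0.35+0.27)/2 = 0.31 → q = 6.9×1.18×0.31 = 2.524 m³/s
Panel 4-5: Δb = 2.9 m, d̄ = (0.94+0.41)/2 = 0.675, v̄ = (0.27+0.14)/2 = 0.205 → q = 2.9×0.675×0.205 = 0.4013 m³/s
Q = Σ q = 7.023 m³/s

7.02 m³/s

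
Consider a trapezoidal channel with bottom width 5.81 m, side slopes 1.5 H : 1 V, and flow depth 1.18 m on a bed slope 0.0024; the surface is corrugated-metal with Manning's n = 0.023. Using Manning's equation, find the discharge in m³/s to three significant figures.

17.6 m³/s

A = (b + z·y)·y = (5.81 + 1.5×1.18)×1.18 = 8.944 m²
P = b + 2y√(1+z²) = 5.81 + 2×1.18×√(1+1.5²) = 10.06 m
R = A/P = 8.944/10.06 = 0.8887 m
Q = (1/n)·A·R^(2/3)·S^(1/2) = (1/0.023) × 8.944 × 0.8887^(2/3) × 0.0024^(1/2) = 17.61 m³/s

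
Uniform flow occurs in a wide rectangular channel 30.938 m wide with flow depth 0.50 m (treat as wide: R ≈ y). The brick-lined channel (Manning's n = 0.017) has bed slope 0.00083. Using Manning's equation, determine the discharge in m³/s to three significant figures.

A = b·y = 30.938 × 0.50 = 15.47 m²
Wide channel: R ≈ y = 0.50 m
Q = (1/n)·A·R^(2/3)·S^(1/2) = (1/0.017) × 15.47 × 0.5000^(2/3) × 0.00083^(1/2) = 16.51 m³/s

16.5 m³/s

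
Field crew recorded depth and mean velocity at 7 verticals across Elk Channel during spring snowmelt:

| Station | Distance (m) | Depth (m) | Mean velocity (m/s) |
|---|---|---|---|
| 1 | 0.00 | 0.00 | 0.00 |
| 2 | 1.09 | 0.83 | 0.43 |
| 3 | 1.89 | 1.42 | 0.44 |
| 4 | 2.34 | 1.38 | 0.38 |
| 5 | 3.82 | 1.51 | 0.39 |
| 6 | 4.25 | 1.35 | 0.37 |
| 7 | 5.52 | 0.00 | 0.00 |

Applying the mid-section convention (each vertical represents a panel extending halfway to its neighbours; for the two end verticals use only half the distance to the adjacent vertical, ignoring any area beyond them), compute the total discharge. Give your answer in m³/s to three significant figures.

w_2 = (1.89 − 0.00)/2 = 0.945 m; q_2 = 0.43 × 0.83 × 0.945 = 0.3373 m³/s
w_3 = (2.34 − 1.09)/2 = 0.625 m; q_3 = 0.44 × 1.42 × 0.625 = 0.3905 m³/s
w_4 = (3.82 − 1.89)/2 = 0.965 m; q_4 = 0.38 × 1.38 × 0.965 = 0.5060 m³/s
w_5 = (4.25 − 2.34)/2 = 0.955 m; q_5 = 0.39 × 1.51 × 0.955 = 0.5624 m³/s
w_6 = (5.52 − 3.82)/2 = 0.85 m; q_6 = 0.37 × 1.35 × 0.85 = 0.4246 m³/s
Stations 1, 7 contribute zero (depth or velocity is 0).
Q = Σ qᵢ = 2.221 m³/s

2.22 m³/s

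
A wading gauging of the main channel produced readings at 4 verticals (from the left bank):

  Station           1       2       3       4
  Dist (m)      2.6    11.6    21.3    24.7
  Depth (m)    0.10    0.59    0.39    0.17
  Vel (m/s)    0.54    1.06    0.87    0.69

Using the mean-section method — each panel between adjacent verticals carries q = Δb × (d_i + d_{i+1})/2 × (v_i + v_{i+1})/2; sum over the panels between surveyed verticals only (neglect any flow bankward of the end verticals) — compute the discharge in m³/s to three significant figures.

Panel 1-2: Δb = 9 m, d̄ = (0.10+0.59)/2 = 0.345, v̄ = (0.54+1.06)/2 = 0.8 → q = 9×0.345×0.8 = 2.484 m³/s
Panel 2-3: Δb = 9.7 m, d̄ = (0.59+0.39)/2 = 0.49, v̄ = (1.06+0.87)/2 = 0.965 → q = 9.7×0.49×0.965 = 4.587 m³/s
Panel 3-4: Δb = 3.4 m, d̄ = (0.39+0.17)/2 = 0.28, v̄ = (0.87+0.69)/2 = 0.78 → q = 3.4×0.28×0.78 = 0.7426 m³/s
Q = Σ q = 7.813 m³/s

7.81 m³/s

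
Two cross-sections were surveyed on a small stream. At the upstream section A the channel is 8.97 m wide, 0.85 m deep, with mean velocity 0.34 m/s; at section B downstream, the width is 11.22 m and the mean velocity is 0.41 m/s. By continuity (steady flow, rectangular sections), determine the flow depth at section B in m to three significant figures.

0.564 m

Q = A₁V₁ = (8.97×0.85) × 0.34 = 2.592 m³/s
d₂ = Q/(b₂ V₂) = 2.592/(11.22×0.41) = 0.5635 m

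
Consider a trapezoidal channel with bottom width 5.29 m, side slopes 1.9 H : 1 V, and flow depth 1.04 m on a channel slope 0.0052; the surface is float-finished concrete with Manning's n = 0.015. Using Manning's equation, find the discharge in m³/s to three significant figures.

A = (b + z·y)·y = (5.29 + 1.9×1.04)×1.04 = 7.557 m²
P = b + 2y√(1+z²) = 5.29 + 2×1.04×√(1+1.9²) = 9.756 m
R = A/P = 7.557/9.756 = 0.7746 m
Q = (1/n)·A·R^(2/3)·S^(1/2) = (1/0.015) × 7.557 × 0.7746^(2/3) × 0.0052^(1/2) = 30.64 m³/s

30.6 m³/s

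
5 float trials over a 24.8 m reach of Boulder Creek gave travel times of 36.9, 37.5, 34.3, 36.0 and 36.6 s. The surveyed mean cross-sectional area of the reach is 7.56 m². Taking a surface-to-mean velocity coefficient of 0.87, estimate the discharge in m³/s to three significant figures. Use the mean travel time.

4.50 m³/s

t̄ = (36.9 + 37.5 + 34.3 + 36.0 + 36.6) / 5 = 36.26 s
v_surface = L / t̄ = 24.8 / 36.26 = 0.6839 m/s
v_mean = 0.87 × 0.6839 = 0.5950 m/s
Q = A × v_mean = 7.56 × 0.5950 = 4.498 m³/s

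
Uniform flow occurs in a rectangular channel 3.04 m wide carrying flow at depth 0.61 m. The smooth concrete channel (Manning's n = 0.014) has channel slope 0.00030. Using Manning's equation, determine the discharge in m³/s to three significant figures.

1.32 m³/s

A = b·y = 3.04 × 0.61 = 1.854 m²
P = b + 2y = 3.04 + 2×0.61 = 4.260 m
R = A/P = 1.854/4.260 = 0.4353 m
Q = (1/n)·A·R^(2/3)·S^(1/2) = (1/0.014) × 1.854 × 0.4353^(2/3) × 0.00030^(1/2) = 1.318 m³/s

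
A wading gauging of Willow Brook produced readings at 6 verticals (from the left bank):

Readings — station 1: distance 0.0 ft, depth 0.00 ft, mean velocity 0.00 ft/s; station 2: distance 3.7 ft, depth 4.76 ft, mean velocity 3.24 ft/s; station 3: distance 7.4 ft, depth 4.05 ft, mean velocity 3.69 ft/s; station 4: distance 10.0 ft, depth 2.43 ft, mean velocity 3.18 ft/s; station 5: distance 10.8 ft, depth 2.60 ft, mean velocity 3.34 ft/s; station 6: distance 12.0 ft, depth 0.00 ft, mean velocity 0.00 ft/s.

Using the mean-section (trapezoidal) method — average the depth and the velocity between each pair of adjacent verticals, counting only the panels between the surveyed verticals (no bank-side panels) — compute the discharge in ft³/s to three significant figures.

109 ft³/s

Panel 1-2: Δb = 3.7 ft, d̄ = (0.00+4.76)/2 = 2.38, v̄ = (0.00+3.24)/2 = 1.62 → q = 3.7×2.38×1.62 = 14.27 ft³/s
Panel 2-3: Δb = 3.7 ft, d̄ = (4.76+4.05)/2 = 4.405, v̄ = (3.24+3.69)/2 = 3.465 → q = 3.7×4.405×3.465 = 56.47 ft³/s
Panel 3-4: Δb = 2.6 ft, d̄ = (4.05+2.43)/2 = 3.24, v̄ = (3.69+3.18)/2 = 3.435 → q = 2.6×3.24×3.435 = 28.94 ft³/s
Panel 4-5: Δb = 0.8 ft, d̄ = (2.43+2.60)/2 = 2.515, v̄ = (3.18+3.34)/2 = 3.26 → q = 0.8×2.515×3.26 = 6.559 ft³/s
Panel 5-6: Δb = 1.2 ft, d̄ = (2.60+0.00)/2 = 1.3, v̄ = (3.34+0.00)/2 = 1.67 → q = 1.2×1.3×1.67 = 2.605 ft³/s
Q = Σ q = 108.8 ft³/s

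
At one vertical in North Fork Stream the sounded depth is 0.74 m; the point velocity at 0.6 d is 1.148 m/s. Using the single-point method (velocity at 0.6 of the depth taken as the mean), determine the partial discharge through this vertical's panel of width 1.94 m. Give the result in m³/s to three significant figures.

v̄ = v₀.₆ = 1.148 m/s
q = v̄ × d × w = 1.148 × 0.74 × 1.94 = 1.648 m³/s

1.65 m³/s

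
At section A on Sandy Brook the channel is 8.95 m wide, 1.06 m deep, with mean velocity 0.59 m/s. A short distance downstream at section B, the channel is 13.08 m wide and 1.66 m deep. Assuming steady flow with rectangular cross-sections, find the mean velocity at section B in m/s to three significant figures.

Q = A₁V₁ = (8.95×1.06) × 0.59 = 5.597 m³/s
A₂ = 13.08 × 1.66 = 21.71 m²
V₂ = Q/A₂ = 5.597/21.71 = 0.2578 m/s

0.258 m/s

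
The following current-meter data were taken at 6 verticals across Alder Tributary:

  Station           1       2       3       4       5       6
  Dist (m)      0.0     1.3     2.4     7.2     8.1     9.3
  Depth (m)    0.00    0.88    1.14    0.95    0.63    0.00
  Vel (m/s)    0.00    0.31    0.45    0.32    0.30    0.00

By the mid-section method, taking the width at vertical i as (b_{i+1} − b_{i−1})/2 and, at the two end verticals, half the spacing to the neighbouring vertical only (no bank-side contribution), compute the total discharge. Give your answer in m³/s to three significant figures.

2.91 m³/s

w_2 = (2.4 − 0.0)/2 = 1.2 m; q_2 = 0.31 × 0.88 × 1.2 = 0.3274 m³/s
w_3 = (7.2 − 1.3)/2 = 2.95 m; q_3 = 0.45 × 1.14 × 2.95 = 1.513 m³/s
w_4 = (8.1 − 2.4)/2 = 2.85 m; q_4 = 0.32 × 0.95 × 2.85 = 0.8664 m³/s
w_5 = (9.3 − 7.2)/2 = 1.05 m; q_5 = 0.30 × 0.63 × 1.05 = 0.1985 m³/s
Stations 1, 6 contribute zero (depth or velocity is 0).
Q = Σ qᵢ = 2.906 m³/s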